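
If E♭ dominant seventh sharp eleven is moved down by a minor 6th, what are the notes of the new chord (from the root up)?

E-flat down a minor 6th → G. New chord: G dominant seventh sharp eleven.
- root: G
- major 3rd: B
- perfect 5th: D
- minor 7th: F
- augmented 11th: C-sharp

G, B, D, F, C-sharp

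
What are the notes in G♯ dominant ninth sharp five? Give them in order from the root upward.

G# – B# – D## – F# – A#

G♯ dominant ninth sharp five: dominant ninth sharp five on G#.
- root: G#
- major 3rd: B#
- augmented 5th: D##
- minor 7th: F#
- major 9th: A#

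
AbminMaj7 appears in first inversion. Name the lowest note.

Cb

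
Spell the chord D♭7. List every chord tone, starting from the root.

Db F Ab Cb

D♭7: dominant seventh on Db.
root → Db
3rd (major 3rd) → F
5th (perfect 5th) → Ab
7th (minor 7th) → Cb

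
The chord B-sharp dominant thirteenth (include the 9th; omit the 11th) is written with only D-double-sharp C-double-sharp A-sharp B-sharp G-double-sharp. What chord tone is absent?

The full B-sharp dominant thirteenth chord is B-sharp, D-double-sharp, F-double-sharp, A-sharp, C-double-sharp, G-double-sharp.
Comparing with the voicing, the perfect 5th (5th) — F-double-sharp — is absent.

F-double-sharp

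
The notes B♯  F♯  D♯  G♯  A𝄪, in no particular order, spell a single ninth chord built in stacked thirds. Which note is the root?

Stacking in thirds gives G♯ – B♯ – D♯ – F♯ – A𝄪, so G♯ is the root — G♯ dominant seventh sharp nine.

G♯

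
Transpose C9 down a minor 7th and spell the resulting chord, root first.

Transposed root: C → D (minor 7th down). So we spell D dominant ninth:
D — root
F# — major 3rd
A — perfect 5th
C — minor 7th
E — major 9th

D F# A C E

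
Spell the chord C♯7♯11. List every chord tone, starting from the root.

C# E# G# B F##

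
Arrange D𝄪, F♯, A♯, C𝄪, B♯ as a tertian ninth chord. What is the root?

B♯

Arranged so that each adjacent pair is a third by letter name: B♯ – D𝄪 – F♯ – A♯ – C𝄪.
The bottom of that stack, B♯, is the root (this is B♯ dominant ninth flat five).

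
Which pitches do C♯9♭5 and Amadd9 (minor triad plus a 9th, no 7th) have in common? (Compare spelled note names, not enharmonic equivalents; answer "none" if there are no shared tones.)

B

C♯9♭5 = C#, E#, G, B, D#.
Amadd9 = A, C, E, B.
Shared: B.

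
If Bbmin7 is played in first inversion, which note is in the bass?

Db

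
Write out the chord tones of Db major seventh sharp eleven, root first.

Db major seventh sharp eleven is a major seventh sharp eleven built on Db.
Root: Db
Major 3rd (3rd): F
Perfect 5th (5th): Ab
Major 7th (7th): C
Augmented 11th (11th): G

Db F Ab C G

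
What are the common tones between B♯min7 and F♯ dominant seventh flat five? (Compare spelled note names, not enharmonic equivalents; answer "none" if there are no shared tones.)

A♯

B♯min7: B♯ D♯ F𝄪 A♯
F♯ dominant seventh flat five: F♯ A♯ C E
Common to both → A♯.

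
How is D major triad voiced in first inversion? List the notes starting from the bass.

D major triad = D–F#–A; first inversion → third (F#) lowest.

F#  A  D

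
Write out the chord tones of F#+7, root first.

F# – A# – C## – E

F#+7: augmented seventh on F#.
Root: F#
Major 3rd (3rd): A#
Augmented 5th (5th): C##
Minor 7th (7th): E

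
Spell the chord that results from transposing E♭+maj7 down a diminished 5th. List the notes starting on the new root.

A  C#  E#  G#

Transposed root: Eb → A (diminished 5th down). So we spell A augmented major seventh:
A — root
C# — major 3rd
E# — augmented 5th
G# — major 7th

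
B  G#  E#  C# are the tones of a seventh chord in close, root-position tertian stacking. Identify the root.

Arranged so that each adjacent pair is a third by letter name: C# – E# – G# – B.
The bottom of that stack, C#, is the root (this is C# dominant seventh).

C#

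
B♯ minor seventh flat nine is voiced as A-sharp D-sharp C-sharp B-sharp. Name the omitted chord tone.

B♯ minor seventh flat nine = B-sharp, D-sharp, F-double-sharp, A-sharp, C-sharp. The voicing lacks the 5th (perfect 5th), F-double-sharp.

F-double-sharp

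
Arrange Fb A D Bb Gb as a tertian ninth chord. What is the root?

Gb

Stacking in thirds gives Gb – Bb – D – Fb – A, so Gb is the root — Gb dominant seventh sharp nine sharp five.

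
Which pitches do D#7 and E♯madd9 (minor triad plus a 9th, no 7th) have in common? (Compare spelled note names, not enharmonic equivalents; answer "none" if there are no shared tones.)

F##

D#7: D# F## A# C#
E♯madd9: E# G# B# F##
Common to both → F##.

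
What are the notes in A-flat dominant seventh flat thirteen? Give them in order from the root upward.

A-flat  C  E-flat  G-flat  F-flat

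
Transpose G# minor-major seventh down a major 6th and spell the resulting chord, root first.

B  D  F#  A#

G# down a major 6th → B. New chord: B minor-major seventh.
Root: B
Minor 3rd (3rd): D
Perfect 5th (5th): F#
Major 7th (7th): A#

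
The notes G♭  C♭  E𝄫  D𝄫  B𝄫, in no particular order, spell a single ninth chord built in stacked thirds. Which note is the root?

Stacking in thirds gives C♭ – E𝄫 – G♭ – B𝄫 – D𝄫, so C♭ is the root — C♭ minor seventh flat nine.

C♭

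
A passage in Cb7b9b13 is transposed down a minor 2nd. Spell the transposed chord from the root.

Bb, D, F, Ab, Cb, Gb

A minor 2nd down from Cb is Bb, so the new chord is Bb dominant seventh flat nine flat thirteen.
Bb — root
D — major 3rd
F — perfect 5th
Ab — minor 7th
Cb — minor 9th
Gb — minor 13th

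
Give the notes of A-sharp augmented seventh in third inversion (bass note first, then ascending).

G#, A#, C##, E##

In root position, A-sharp augmented seventh is A#–C##–E##–G#.
Third inversion puts the seventh (G#) in the bass.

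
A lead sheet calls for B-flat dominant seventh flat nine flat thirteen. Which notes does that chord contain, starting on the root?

Root B-flat, quality dominant seventh flat nine flat thirteen:
B-flat — root
D — major 3rd
F — perfect 5th
A-flat — minor 7th
C-flat — minor 9th
G-flat — minor 13th

B-flat D F A-flat C-flat G-flat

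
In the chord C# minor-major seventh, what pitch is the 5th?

G-sharp

C# minor-major seventh is built on C-sharp; its 5th is a perfect 5th above the root.
A fifth above C uses the letter G, and the perfect 5th above C-sharp is G-sharp.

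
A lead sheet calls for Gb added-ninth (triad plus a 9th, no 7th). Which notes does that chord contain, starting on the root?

Gb  Bb  Db  Ab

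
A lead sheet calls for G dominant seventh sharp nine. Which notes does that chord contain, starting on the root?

G dominant seventh sharp nine is a dominant seventh sharp nine built on G.
root → G
3rd (major 3rd) → B
5th (perfect 5th) → D
7th (minor 7th) → F
9th (augmented 9th) → A-sharp

G, B, D, F, A-sharp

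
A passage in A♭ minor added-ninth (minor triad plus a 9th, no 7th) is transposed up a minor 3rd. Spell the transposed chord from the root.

Ab up a minor 3rd → Cb. New chord: Cb minor added-ninth.
Cb — root
Ebb — minor 3rd
Gb — perfect 5th
Db — major 9th

Cb  Ebb  Gb  Db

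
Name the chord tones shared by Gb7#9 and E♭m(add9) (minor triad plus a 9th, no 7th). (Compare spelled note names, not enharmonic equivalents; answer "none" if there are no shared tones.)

Gb7#9 = Gb, Bb, Db, Fb, A.
E♭m(add9) = Eb, Gb, Bb, F.
Shared: Gb, Bb.

Gb – Bb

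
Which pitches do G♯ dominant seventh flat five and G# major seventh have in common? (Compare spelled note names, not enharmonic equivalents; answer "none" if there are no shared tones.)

G♯ dominant seventh flat five = G-sharp, B-sharp, D, F-sharp.
G# major seventh = G-sharp, B-sharp, D-sharp, F-double-sharp.
Shared: G-sharp, B-sharp.

G-sharp, B-sharp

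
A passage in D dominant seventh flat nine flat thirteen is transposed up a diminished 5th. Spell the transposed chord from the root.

A diminished 5th up from D is Ab, so the new chord is Ab dominant seventh flat nine flat thirteen.
- root: Ab
- major 3rd: C
- perfect 5th: Eb
- minor 7th: Gb
- minor 9th: Bbb
- minor 13th: Fb

Ab C Eb Gb Bbb Fb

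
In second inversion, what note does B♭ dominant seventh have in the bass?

F

B♭ dominant seventh = B-flat–D–F–A-flat. Second inversion → fifth in the bass = F.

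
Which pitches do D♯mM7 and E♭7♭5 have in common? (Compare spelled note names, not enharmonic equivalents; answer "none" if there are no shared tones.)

D♯mM7 = D#, F#, A#, C##.
E♭7♭5 = Eb, G, Bbb, Db.
Shared: none.

none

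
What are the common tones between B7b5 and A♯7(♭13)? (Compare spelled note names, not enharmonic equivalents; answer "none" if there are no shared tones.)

none

B7b5 = B, D#, F, A.
A♯7(♭13) = A#, C##, E#, G#, F#.
Shared: none.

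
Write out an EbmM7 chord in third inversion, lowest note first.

D, Eb, Gb, Bb

In root position, EbmM7 is Eb–Gb–Bb–D.
Third inversion puts the seventh (D) in the bass.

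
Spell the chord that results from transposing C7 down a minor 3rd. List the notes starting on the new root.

A  C#  E  G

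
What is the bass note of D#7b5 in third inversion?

C#

D#7b5 = D#–F##–A–C#. Third inversion → seventh in the bass = C#.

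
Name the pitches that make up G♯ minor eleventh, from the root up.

Root G-sharp, quality minor eleventh:
G-sharp — root
B — minor 3rd
D-sharp — perfect 5th
F-sharp — minor 7th
A-sharp — major 9th
C-sharp — perfect 11th

G-sharp, B, D-sharp, F-sharp, A-sharp, C-sharp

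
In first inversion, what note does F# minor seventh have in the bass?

A

F# minor seventh in root position is F#–A–C#–E.
First inversion places the third in the bass, which is A.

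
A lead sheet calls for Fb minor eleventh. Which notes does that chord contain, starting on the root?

Fb minor eleventh: minor eleventh on Fb.
root → Fb
3rd (minor 3rd) → Abb
5th (perfect 5th) → Cb
7th (minor 7th) → Ebb
9th (major 9th) → Gb
11th (perfect 11th) → Bbb

Fb  Abb  Cb  Ebb  Gb  Bbb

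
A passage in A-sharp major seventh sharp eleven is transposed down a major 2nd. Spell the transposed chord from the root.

A-sharp down a major 2nd → G-sharp. New chord: G-sharp major seventh sharp eleven.
- root: G-sharp
- major 3rd: B-sharp
- perfect 5th: D-sharp
- major 7th: F-double-sharp
- augmented 11th: C-double-sharp

G-sharp – B-sharp – D-sharp – F-double-sharp – C-double-sharp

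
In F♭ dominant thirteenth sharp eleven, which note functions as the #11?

B-flat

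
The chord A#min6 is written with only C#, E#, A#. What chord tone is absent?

F##

The full A#min6 chord is A#, C#, E#, F##.
Comparing with the voicing, the major 6th (6th) — F## — is absent.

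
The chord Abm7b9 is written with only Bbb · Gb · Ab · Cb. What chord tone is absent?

Eb

The full Abm7b9 chord is Ab, Cb, Eb, Gb, Bbb.
Comparing with the voicing, the perfect 5th (5th) — Eb — is absent.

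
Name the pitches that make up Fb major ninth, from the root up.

F-flat, A-flat, C-flat, E-flat, G-flat

Fb major ninth: major ninth on F-flat.
root → F-flat
3rd (major 3rd) → A-flat
5th (perfect 5th) → C-flat
7th (major 7th) → E-flat
9th (major 9th) → G-flat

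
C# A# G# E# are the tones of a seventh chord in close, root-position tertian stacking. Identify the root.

Stacking in thirds gives A# – C# – E# – G#, so A# is the root — A# minor seventh.

A#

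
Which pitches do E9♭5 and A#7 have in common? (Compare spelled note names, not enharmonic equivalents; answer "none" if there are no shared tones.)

G#

E9♭5: E G# Bb D F#
A#7: A# C## E# G#
Common to both → G#.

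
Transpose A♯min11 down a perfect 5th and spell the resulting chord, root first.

D#  F#  A#  C#  E#  G#

A# down a perfect 5th → D#. New chord: D# minor eleventh.
D# — root
F# — minor 3rd
A# — perfect 5th
C# — minor 7th
E# — major 9th
G# — perfect 11th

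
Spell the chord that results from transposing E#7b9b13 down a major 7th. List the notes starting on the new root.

E♯ down a major 7th → F♯. New chord: F♯ dominant seventh flat nine flat thirteen.
root → F♯
3rd (major 3rd) → A♯
5th (perfect 5th) → C♯
7th (minor 7th) → E
9th (minor 9th) → G
13th (minor 13th) → D

F♯, A♯, C♯, E, G, D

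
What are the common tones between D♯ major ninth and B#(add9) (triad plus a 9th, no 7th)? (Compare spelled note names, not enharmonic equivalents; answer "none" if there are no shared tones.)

D♯ major ninth: D# F## A# C## E#
B#(add9): B# D## F## C##
Common to both → F##, C##.

F## C##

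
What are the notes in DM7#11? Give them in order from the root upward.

D F♯ A C♯ G♯

Root D, quality major seventh sharp eleven:
- root: D
- major 3rd: F♯
- perfect 5th: A
- major 7th: C♯
- augmented 11th: G♯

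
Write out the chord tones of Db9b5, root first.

Root Db, quality dominant ninth flat five:
Db — root
F — major 3rd
Abb — diminished 5th
Cb — minor 7th
Eb — major 9th

Db, F, Abb, Cb, Eb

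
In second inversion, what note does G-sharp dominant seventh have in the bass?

G-sharp dominant seventh in root position is G#–B#–D#–F#.
Second inversion places the fifth in the bass, which is D#.

D#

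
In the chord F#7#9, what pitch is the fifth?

Root of F#7#9 = F♯. The 5th is a perfect 5th: F♯ up a perfect 5th → C♯.

C♯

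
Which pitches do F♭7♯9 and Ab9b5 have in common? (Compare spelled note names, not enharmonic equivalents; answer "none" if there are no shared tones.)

A♭ – E𝄫

F♭7♯9: F♭ A♭ C♭ E𝄫 G
Ab9b5: A♭ C E𝄫 G♭ B♭
Common to both → A♭, E𝄫.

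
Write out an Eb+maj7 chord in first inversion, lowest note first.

Eb+maj7 = Eb–G–B–D; first inversion → third (G) lowest.

G  B  D  Eb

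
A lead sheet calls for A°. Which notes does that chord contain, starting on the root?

A C Eb

A°: diminished triad on A.
- root: A
- minor 3rd: C
- diminished 5th: Eb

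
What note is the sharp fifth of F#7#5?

C##

Root of F#7#5 = F#. The 5th is an augmented 5th: F# up an augmented 5th → C##.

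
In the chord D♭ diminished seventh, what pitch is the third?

D♭ diminished seventh is built on Db; its 3rd is a minor 3rd above the root.
A third above D uses the letter F, and the minor 3rd above Db is Fb.

Fb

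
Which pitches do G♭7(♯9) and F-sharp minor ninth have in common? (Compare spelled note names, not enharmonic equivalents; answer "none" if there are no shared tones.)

G♭7(♯9): G♭ B♭ D♭ F♭ A
F-sharp minor ninth: F♯ A C♯ E G♯
Common to both → A.

A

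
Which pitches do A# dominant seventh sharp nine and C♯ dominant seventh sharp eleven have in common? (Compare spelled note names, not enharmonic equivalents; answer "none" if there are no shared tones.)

E-sharp, G-sharp

A# dominant seventh sharp nine = A-sharp, C-double-sharp, E-sharp, G-sharp, B-double-sharp.
C♯ dominant seventh sharp eleven = C-sharp, E-sharp, G-sharp, B, F-double-sharp.
Shared: E-sharp, G-sharp.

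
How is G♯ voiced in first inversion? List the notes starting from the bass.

B#  D#  G#

G♯ = G#–B#–D#; first inversion → third (B#) lowest.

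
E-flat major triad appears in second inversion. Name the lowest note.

Bb

E-flat major triad = Eb–G–Bb. Second inversion → fifth in the bass = Bb.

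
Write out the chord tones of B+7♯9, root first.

Root B, quality dominant seventh sharp nine sharp five:
B — root
D♯ — major 3rd
F𝄪 — augmented 5th
A — minor 7th
C𝄪 — augmented 9th

B, D♯, F𝄪, A, C𝄪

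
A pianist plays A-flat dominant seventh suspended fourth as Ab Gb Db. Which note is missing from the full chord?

A-flat dominant seventh suspended fourth = Ab, Db, Eb, Gb. The voicing lacks the 5th (perfect 5th), Eb.

Eb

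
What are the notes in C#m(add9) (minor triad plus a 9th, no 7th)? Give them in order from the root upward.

C# E G# D#

C#m(add9): minor added-ninth on C#.
root → C#
3rd (minor 3rd) → E
5th (perfect 5th) → G#
9th (major 9th) → D#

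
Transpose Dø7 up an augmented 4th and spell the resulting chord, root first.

G♯, B, D, F♯

D up an augmented 4th → G♯. New chord: G♯ half-diminished seventh.
root → G♯
3rd (minor 3rd) → B
5th (diminished 5th) → D
7th (minor 7th) → F♯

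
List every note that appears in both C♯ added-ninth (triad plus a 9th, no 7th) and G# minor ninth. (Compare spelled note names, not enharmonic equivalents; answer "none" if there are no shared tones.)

G-sharp, D-sharp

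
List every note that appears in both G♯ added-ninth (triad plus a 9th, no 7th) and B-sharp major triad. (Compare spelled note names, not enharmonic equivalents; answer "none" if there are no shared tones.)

G♯ added-ninth: G# B# D# A#
B-sharp major triad: B# D## F##
Common to both → B#.

B#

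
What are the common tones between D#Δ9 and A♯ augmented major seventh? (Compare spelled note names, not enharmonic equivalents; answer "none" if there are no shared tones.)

A#, C##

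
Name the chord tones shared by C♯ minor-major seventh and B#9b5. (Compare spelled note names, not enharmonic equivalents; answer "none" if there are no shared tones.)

B#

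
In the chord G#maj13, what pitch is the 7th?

F𝄪

G#maj13 is built on G♯; its 7th is a major 7th above the root.
A seventh above G uses the letter F, and the major 7th above G♯ is F𝄪.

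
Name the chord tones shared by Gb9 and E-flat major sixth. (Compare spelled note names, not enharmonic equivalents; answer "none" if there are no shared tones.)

Bb

Gb9: Gb Bb Db Fb Ab
E-flat major sixth: Eb G Bb C
Common to both → Bb.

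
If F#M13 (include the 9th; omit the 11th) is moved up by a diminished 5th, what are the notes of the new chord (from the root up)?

C – E – G – B – D – A

Transposed root: F♯ → C (diminished 5th up). So we spell C major thirteenth:
Root: C
Major 3rd (3rd): E
Perfect 5th (5th): G
Major 7th (7th): B
Major 9th (9th): D
Major 13th (13th): A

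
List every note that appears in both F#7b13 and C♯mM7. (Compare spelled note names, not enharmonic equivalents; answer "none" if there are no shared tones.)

C#, E

F#7b13 = F#, A#, C#, E, D.
C♯mM7 = C#, E, G#, B#.
Shared: C#, E.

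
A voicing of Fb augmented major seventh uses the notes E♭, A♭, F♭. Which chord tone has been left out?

C

The full Fb augmented major seventh chord is F♭, A♭, C, E♭.
Comparing with the voicing, the augmented 5th (5th) — C — is absent.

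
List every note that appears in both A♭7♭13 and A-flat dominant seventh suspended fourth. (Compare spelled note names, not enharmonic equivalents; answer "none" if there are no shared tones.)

Ab  Eb  Gb

A♭7♭13: Ab C Eb Gb Fb
A-flat dominant seventh suspended fourth: Ab Db Eb Gb
Common to both → Ab, Eb, Gb.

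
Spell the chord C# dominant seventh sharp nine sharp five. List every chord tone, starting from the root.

C#  E#  G##  B  D##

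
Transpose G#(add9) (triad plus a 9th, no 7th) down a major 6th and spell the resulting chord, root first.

B, D#, F#, C#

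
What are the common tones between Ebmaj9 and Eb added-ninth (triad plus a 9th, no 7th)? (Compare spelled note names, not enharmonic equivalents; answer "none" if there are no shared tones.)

Ebmaj9 = Eb, G, Bb, D, F.
Eb added-ninth = Eb, G, Bb, F.
Shared: Eb, G, Bb, F.

Eb, G, Bb, F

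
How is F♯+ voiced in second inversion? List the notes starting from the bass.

In root position, F♯+ is F#–A#–C##.
Second inversion puts the fifth (C##) in the bass.

C##, F#, A#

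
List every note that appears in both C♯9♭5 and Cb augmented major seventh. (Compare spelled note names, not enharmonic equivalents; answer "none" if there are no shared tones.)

C♯9♭5 = C#, E#, G, B, D#.
Cb augmented major seventh = Cb, Eb, G, Bb.
Shared: G.

G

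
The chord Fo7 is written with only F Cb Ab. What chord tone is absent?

The full Fo7 chord is F, Ab, Cb, Ebb.
Comparing with the voicing, the diminished 7th (7th) — Ebb — is absent.

Ebb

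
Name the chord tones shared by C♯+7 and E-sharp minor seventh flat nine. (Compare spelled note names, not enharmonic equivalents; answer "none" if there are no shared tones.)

E#

C♯+7 = C#, E#, G##, B.
E-sharp minor seventh flat nine = E#, G#, B#, D#, F#.
Shared: E#.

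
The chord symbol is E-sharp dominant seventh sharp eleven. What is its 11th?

A##

Root of E-sharp dominant seventh sharp eleven = E#. The 11th is an augmented 11th: E# up an augmented 11th → A##.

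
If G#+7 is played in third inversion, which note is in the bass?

G#+7 = G#–B#–D##–F#. Third inversion → seventh in the bass = F#.

F#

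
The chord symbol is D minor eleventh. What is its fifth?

Root of D minor eleventh = D. The 5th is a perfect 5th: D up a perfect 5th → A.

A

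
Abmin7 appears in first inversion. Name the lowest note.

Abmin7 in root position is Ab–Cb–Eb–Gb.
First inversion places the third in the bass, which is Cb.

Cb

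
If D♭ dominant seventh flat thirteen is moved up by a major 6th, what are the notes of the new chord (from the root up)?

D-flat up a major 6th → B-flat. New chord: B-flat dominant seventh flat thirteen.
Root: B-flat
Major 3rd (3rd): D
Perfect 5th (5th): F
Minor 7th (7th): A-flat
Minor 13th (13th): G-flat

B-flat – D – F – A-flat – G-flat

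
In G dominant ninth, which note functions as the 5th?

D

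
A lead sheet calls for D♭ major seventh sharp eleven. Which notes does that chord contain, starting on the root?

Db F Ab C G

D♭ major seventh sharp eleven is a major seventh sharp eleven built on Db.
- root: Db
- major 3rd: F
- perfect 5th: Ab
- major 7th: C
- augmented 11th: G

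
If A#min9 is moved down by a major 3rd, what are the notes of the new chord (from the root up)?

A major 3rd down from A# is F#, so the new chord is F# minor ninth.
root → F#
3rd (minor 3rd) → A
5th (perfect 5th) → C#
7th (minor 7th) → E
9th (major 9th) → G#

F# A C# E G#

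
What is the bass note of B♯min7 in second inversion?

F𝄪

B♯min7 in root position is B♯–D♯–F𝄪–A♯.
Second inversion places the fifth in the bass, which is F𝄪.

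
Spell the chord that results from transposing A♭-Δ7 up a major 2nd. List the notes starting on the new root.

Bb  Db  F  A

Transposed root: Ab → Bb (major 2nd up). So we spell Bb minor-major seventh:
Root: Bb
Minor 3rd (3rd): Db
Perfect 5th (5th): F
Major 7th (7th): A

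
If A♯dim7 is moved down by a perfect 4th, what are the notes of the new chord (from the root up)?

E# – G# – B – D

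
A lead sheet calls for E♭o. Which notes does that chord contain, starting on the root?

E♭o: diminished triad on Eb.
- root: Eb
- minor 3rd: Gb
- diminished 5th: Bbb

Eb Gb Bbb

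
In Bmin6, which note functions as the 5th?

F#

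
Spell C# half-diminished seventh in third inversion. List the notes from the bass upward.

B, C#, E, G

In root position, C# half-diminished seventh is C#–E–G–B.
Third inversion puts the seventh (B) in the bass.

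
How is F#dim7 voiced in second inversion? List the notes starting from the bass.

F#dim7 = F#–A–C–Eb; second inversion → fifth (C) lowest.

C Eb F# A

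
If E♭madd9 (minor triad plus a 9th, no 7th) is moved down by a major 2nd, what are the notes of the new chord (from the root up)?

Eb down a major 2nd → Db. New chord: Db minor added-ninth.
root → Db
3rd (minor 3rd) → Fb
5th (perfect 5th) → Ab
9th (major 9th) → Eb

Db – Fb – Ab – Eb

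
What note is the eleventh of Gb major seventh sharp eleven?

C

Root of Gb major seventh sharp eleven = G-flat. The 11th is an augmented 11th: G-flat up an augmented 11th → C.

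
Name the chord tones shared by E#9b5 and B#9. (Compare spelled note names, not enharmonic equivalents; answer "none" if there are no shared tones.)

E#9b5: E# G## B D# F##
B#9: B# D## F## A# C##
Common to both → F##.

F##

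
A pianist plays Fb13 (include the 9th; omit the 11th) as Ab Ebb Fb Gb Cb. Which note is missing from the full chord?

Fb13 = Fb, Ab, Cb, Ebb, Gb, Db. The voicing lacks the 13th (major 13th), Db.

Db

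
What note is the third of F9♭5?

Root of F9♭5 = F. The 3rd is a major 3rd: F up a major 3rd → A.

A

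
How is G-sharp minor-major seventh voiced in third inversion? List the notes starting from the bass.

F-double-sharp – G-sharp – B – D-sharp

G-sharp minor-major seventh = G-sharp–B–D-sharp–F-double-sharp; third inversion → seventh (F-double-sharp) lowest.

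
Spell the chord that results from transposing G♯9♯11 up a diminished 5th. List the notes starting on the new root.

Transposed root: G# → D (diminished 5th up). So we spell D dominant ninth sharp eleven:
- root: D
- major 3rd: F#
- perfect 5th: A
- minor 7th: C
- major 9th: E
- augmented 11th: G#

D – F# – A – C – E – G#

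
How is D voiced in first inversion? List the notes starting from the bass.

F#  A  D

In root position, D is D–F#–A.
First inversion puts the third (F#) in the bass.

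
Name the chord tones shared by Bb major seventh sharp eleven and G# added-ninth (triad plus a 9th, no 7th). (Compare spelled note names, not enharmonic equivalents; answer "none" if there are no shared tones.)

none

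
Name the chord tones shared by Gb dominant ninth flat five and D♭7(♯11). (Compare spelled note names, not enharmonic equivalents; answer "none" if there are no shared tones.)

Ab

Gb dominant ninth flat five = Gb, Bb, Dbb, Fb, Ab.
D♭7(♯11) = Db, F, Ab, Cb, G.
Shared: Ab.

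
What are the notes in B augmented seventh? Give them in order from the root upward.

B, D♯, F𝄪, A

Root B, quality augmented seventh:
- root: B
- major 3rd: D♯
- augmented 5th: F𝄪
- minor 7th: A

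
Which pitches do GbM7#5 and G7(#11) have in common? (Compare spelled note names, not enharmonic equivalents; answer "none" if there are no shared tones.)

GbM7#5: Gb Bb D F
G7(#11): G B D F C#
Common to both → D, F.

D  F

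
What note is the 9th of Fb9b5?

Root of Fb9b5 = Fb. The 9th is a major 9th: Fb up a major 9th → Gb.

Gb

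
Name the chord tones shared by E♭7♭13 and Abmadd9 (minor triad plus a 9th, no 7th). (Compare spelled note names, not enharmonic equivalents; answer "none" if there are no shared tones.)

Eb – Bb – Cb

E♭7♭13 = Eb, G, Bb, Db, Cb.
Abmadd9 = Ab, Cb, Eb, Bb.
Shared: Eb, Bb, Cb.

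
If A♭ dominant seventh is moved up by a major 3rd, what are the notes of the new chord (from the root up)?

A major 3rd up from Ab is C, so the new chord is C dominant seventh.
root → C
3rd (major 3rd) → E
5th (perfect 5th) → G
7th (minor 7th) → Bb

C, E, G, Bb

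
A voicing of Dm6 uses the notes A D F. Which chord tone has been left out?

B

Dm6 = D, F, A, B. The voicing lacks the 6th (major 6th), B.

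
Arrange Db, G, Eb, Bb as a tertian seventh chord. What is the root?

Eb

Stacking in thirds gives Eb – G – Bb – Db, so Eb is the root — Eb dominant seventh.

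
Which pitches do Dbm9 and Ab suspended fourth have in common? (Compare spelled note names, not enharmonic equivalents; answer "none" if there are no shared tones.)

Db  Ab  Eb

Dbm9: Db Fb Ab Cb Eb
Ab suspended fourth: Ab Db Eb
Common to both → Db, Ab, Eb.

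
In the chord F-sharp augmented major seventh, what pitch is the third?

A-sharp

Root of F-sharp augmented major seventh = F-sharp. The 3rd is a major 3rd: F-sharp up a major 3rd → A-sharp.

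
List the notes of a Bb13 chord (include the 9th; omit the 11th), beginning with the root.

Bb D F Ab C G

Bb13: dominant thirteenth on Bb.
root → Bb
3rd (major 3rd) → D
5th (perfect 5th) → F
7th (minor 7th) → Ab
9th (major 9th) → C
13th (major 13th) → G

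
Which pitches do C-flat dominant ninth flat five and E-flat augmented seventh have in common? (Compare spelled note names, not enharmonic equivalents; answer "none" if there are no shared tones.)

E-flat, D-flat

C-flat dominant ninth flat five = C-flat, E-flat, G-double-flat, B-double-flat, D-flat.
E-flat augmented seventh = E-flat, G, B, D-flat.
Shared: E-flat, D-flat.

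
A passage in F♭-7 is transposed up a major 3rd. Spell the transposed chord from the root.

A major 3rd up from Fb is Ab, so the new chord is Ab minor seventh.
Ab — root
Cb — minor 3rd
Eb — perfect 5th
Gb — minor 7th

Ab, Cb, Eb, Gb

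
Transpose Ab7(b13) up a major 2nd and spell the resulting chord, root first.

Ab up a major 2nd → Bb. New chord: Bb dominant seventh flat thirteen.
root → Bb
3rd (major 3rd) → D
5th (perfect 5th) → F
7th (minor 7th) → Ab
13th (minor 13th) → Gb

Bb, D, F, Ab, Gb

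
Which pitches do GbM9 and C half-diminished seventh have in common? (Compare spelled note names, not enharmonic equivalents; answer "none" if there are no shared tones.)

GbM9 = Gb, Bb, Db, F, Ab.
C half-diminished seventh = C, Eb, Gb, Bb.
Shared: Gb, Bb.

Gb, Bb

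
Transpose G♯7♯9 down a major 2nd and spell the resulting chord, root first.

F♯ A♯ C♯ E G𝄪

G♯ down a major 2nd → F♯. New chord: F♯ dominant seventh sharp nine.
- root: F♯
- major 3rd: A♯
- perfect 5th: C♯
- minor 7th: E
- augmented 9th: G𝄪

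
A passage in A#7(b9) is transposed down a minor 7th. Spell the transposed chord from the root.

B#, D##, F##, A#, C#

A# down a minor 7th → B#. New chord: B# dominant seventh flat nine.
- root: B#
- major 3rd: D##
- perfect 5th: F##
- minor 7th: A#
- minor 9th: C#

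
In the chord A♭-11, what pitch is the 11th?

Db

A♭-11 is built on Ab; its 11th is a perfect 11th above the root.
A fourth above A uses the letter D, and the perfect 11th above Ab is Db.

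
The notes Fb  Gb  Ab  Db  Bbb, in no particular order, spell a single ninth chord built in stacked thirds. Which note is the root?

Gb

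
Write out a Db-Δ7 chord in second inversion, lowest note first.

A♭, C, D♭, F♭

In root position, Db-Δ7 is D♭–F♭–A♭–C.
Second inversion puts the fifth (A♭) in the bass.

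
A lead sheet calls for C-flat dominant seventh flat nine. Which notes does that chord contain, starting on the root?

C-flat dominant seventh flat nine is a dominant seventh flat nine built on C♭.
root → C♭
3rd (major 3rd) → E♭
5th (perfect 5th) → G♭
7th (minor 7th) → B𝄫
9th (minor 9th) → D𝄫

C♭, E♭, G♭, B𝄫, D𝄫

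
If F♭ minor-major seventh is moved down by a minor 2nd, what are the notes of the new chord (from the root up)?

Fb down a minor 2nd → Eb. New chord: Eb minor-major seventh.
Eb — root
Gb — minor 3rd
Bb — perfect 5th
D — major 7th

Eb Gb Bb D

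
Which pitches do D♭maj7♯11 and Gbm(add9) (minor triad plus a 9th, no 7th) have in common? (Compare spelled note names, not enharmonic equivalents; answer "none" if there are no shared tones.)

Db Ab

D♭maj7♯11 = Db, F, Ab, C, G.
Gbm(add9) = Gb, Bbb, Db, Ab.
Shared: Db, Ab.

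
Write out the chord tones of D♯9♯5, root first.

D#  F##  A##  C#  E#

D♯9♯5: dominant ninth sharp five on D#.
root → D#
3rd (major 3rd) → F##
5th (augmented 5th) → A##
7th (minor 7th) → C#
9th (major 9th) → E#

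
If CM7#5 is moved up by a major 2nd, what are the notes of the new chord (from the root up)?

D – F# – A# – C#

A major 2nd up from C is D, so the new chord is D augmented major seventh.
- root: D
- major 3rd: F#
- augmented 5th: A#
- major 7th: C#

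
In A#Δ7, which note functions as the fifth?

Root of A#Δ7 = A#. The 5th is a perfect 5th: A# up a perfect 5th → E#.

E#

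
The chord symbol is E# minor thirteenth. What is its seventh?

D-sharp

E# minor thirteenth is built on E-sharp; its 7th is a minor 7th above the root.
A seventh above E uses the letter D, and the minor 7th above E-sharp is D-sharp.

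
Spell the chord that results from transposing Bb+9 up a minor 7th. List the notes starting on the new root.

Ab, C, E, Gb, Bb

Bb up a minor 7th → Ab. New chord: Ab dominant ninth sharp five.
root → Ab
3rd (major 3rd) → C
5th (augmented 5th) → E
7th (minor 7th) → Gb
9th (major 9th) → Bb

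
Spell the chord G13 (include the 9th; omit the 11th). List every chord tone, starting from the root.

G  B  D  F  A  E

G13: dominant thirteenth on G.
root → G
3rd (major 3rd) → B
5th (perfect 5th) → D
7th (minor 7th) → F
9th (major 9th) → A
13th (major 13th) → E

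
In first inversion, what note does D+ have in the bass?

F♯

D+ in root position is D–F♯–A♯.
First inversion places the third in the bass, which is F♯.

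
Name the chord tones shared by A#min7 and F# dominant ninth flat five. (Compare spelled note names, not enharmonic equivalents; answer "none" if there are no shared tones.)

A#, G#

A#min7 = A#, C#, E#, G#.
F# dominant ninth flat five = F#, A#, C, E, G#.
Shared: A#, G#.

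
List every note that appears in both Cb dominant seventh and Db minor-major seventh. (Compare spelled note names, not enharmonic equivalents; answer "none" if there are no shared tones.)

Cb dominant seventh: C-flat E-flat G-flat B-double-flat
Db minor-major seventh: D-flat F-flat A-flat C
Common to both → none.

none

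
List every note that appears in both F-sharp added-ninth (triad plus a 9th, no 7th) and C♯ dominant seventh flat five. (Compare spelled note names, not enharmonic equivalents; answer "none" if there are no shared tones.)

F-sharp added-ninth: F-sharp A-sharp C-sharp G-sharp
C♯ dominant seventh flat five: C-sharp E-sharp G B
Common to both → C-sharp.

C-sharp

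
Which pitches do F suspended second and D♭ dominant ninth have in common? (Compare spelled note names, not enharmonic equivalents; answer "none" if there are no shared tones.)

F

F suspended second: F G C
D♭ dominant ninth: D-flat F A-flat C-flat E-flat
Common to both → F.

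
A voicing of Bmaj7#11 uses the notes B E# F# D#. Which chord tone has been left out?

The full Bmaj7#11 chord is B, D#, F#, A#, E#.
Comparing with the voicing, the major 7th (7th) — A# — is absent.

A#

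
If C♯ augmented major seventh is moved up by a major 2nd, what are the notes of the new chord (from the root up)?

C-sharp up a major 2nd → D-sharp. New chord: D-sharp augmented major seventh.
Root: D-sharp
Major 3rd (3rd): F-double-sharp
Augmented 5th (5th): A-double-sharp
Major 7th (7th): C-double-sharp

D-sharp F-double-sharp A-double-sharp C-double-sharp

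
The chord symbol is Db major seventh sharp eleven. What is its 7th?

Db major seventh sharp eleven is built on Db; its 7th is a major 7th above the root.
A seventh above D uses the letter C, and the major 7th above Db is C.

C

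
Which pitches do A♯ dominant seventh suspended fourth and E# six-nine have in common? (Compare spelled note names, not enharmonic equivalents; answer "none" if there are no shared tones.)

A♯ dominant seventh suspended fourth: A-sharp D-sharp E-sharp G-sharp
E# six-nine: E-sharp G-double-sharp B-sharp C-double-sharp F-double-sharp
Common to both → E-sharp.

E-sharp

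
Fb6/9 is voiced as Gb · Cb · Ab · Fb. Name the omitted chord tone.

Fb6/9 = Fb, Ab, Cb, Db, Gb. The voicing lacks the 6th (major 6th), Db.

Db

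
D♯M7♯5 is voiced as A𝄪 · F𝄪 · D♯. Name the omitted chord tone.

D♯M7♯5 = D♯, F𝄪, A𝄪, C𝄪. The voicing lacks the 7th (major 7th), C𝄪.

C𝄪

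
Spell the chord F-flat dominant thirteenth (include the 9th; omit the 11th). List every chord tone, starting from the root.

F-flat dominant thirteenth is a dominant thirteenth built on Fb.
Fb — root
Ab — major 3rd
Cb — perfect 5th
Ebb — minor 7th
Gb — major 9th
Db — major 13th

Fb, Ab, Cb, Ebb, Gb, Db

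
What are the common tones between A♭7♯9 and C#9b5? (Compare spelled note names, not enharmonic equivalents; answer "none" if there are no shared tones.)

B

A♭7♯9 = Ab, C, Eb, Gb, B.
C#9b5 = C#, E#, G, B, D#.
Shared: B.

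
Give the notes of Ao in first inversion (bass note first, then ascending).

In root position, Ao is A–C–Eb.
First inversion puts the third (C) in the bass.

C Eb A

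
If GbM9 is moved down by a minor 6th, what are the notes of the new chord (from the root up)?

Gb down a minor 6th → Bb. New chord: Bb major ninth.
- root: Bb
- major 3rd: D
- perfect 5th: F
- major 7th: A
- major 9th: C

Bb  D  F  A  C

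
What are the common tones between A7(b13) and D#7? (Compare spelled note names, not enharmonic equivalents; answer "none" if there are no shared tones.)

A7(b13): A C♯ E G F
D#7: D♯ F𝄪 A♯ C♯
Common to both → C♯.

C♯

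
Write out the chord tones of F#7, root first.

F#  A#  C#  E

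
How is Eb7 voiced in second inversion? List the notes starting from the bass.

In root position, Eb7 is Eb–G–Bb–Db.
Second inversion puts the fifth (Bb) in the bass.

Bb, Db, Eb, G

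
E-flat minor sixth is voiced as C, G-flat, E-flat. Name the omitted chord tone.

B-flat

E-flat minor sixth = E-flat, G-flat, B-flat, C. The voicing lacks the 5th (perfect 5th), B-flat.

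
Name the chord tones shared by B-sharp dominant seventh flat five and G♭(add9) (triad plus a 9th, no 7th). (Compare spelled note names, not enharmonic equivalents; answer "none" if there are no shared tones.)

B-sharp dominant seventh flat five = B#, D##, F#, A#.
G♭(add9) = Gb, Bb, Db, Ab.
Shared: none.

none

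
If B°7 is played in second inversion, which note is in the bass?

F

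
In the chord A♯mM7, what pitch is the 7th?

G##

A♯mM7 is built on A#; its 7th is a major 7th above the root.
A seventh above A uses the letter G, and the major 7th above A# is G##.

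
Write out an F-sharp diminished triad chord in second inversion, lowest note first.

C, F-sharp, A

In root position, F-sharp diminished triad is F-sharp–A–C.
Second inversion puts the fifth (C) in the bass.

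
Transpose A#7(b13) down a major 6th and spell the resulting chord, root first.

C# – E# – G# – B – A

A major 6th down from A# is C#, so the new chord is C# dominant seventh flat thirteen.
C# — root
E# — major 3rd
G# — perfect 5th
B — minor 7th
A — minor 13th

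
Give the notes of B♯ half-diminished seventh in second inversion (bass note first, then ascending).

B♯ half-diminished seventh = B#–D#–F#–A#; second inversion → fifth (F#) lowest.

F#, A#, B#, D#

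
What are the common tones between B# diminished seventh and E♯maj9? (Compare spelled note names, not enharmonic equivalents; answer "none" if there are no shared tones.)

B#

B# diminished seventh = B#, D#, F#, A.
E♯maj9 = E#, G##, B#, D##, F##.
Shared: B#.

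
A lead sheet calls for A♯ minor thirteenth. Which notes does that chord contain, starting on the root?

A-sharp, C-sharp, E-sharp, G-sharp, B-sharp, D-sharp, F-double-sharp

A♯ minor thirteenth is a minor thirteenth built on A-sharp.
Root: A-sharp
Minor 3rd (3rd): C-sharp
Perfect 5th (5th): E-sharp
Minor 7th (7th): G-sharp
Major 9th (9th): B-sharp
Perfect 11th (11th): D-sharp
Major 13th (13th): F-double-sharp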